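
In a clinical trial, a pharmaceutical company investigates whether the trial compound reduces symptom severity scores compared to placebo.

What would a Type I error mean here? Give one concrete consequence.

With the conventional null hypothesis that the drug has no effect on symptom severity scores:
A Type I error is rejecting H₀ when H₀ is true.
Here that means concluding that the drug is effective when actually the drug has no effect on symptom severity scores.

A Type I error would mean concluding that the drug reduces symptom severity scores when in fact the drug has no effect on symptom severity scores. Consequence: an ineffective drug is approved and marketed, exposing patients to side effects with no benefit.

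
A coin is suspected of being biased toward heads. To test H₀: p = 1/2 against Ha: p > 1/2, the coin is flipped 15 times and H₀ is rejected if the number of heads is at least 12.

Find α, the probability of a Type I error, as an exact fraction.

The Type I error probability is α = P(Y ≥ 12) computed under H₀, where Y ~ Binomial(15, 1/2).
P(Y ≥ 12) = [C(15,12) + C(15,13) + C(15,14) + C(15,15)] / 2^15 = (455 + 105 + 15 + 1) / 32768 = 576/32768 = 9/512.

9/512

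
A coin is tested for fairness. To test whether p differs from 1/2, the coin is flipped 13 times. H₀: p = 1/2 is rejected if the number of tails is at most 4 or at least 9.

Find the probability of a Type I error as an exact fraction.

1093/4096

α = P(S ≤ 4 or S ≥ 9 | p = 1/2), S ~ Binomial(13, 1/2).
The two tails are symmetric, so α = 2·(1 + 13 + 78 + 286 + 715)/2^13 = 2186/8192 = 1093/4096.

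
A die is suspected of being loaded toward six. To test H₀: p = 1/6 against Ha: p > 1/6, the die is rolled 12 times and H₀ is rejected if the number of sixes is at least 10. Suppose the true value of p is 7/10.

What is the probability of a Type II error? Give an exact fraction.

149436930429/200000000000

A Type II error is failing to reject when Ha holds: with p = 7/10, β = P(X ≤ 9).
Adding the binomial probabilities P(X=0)+…+P(X=9) at p = 7/10 gives 149436930429/200000000000.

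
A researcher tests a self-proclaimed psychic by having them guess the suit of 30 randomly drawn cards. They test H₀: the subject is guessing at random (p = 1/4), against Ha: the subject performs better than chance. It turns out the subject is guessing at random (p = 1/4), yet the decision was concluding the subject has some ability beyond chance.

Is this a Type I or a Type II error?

Type I error

'Concluding the subject has some ability beyond chance' corresponds to rejecting H₀.
H₀ was rejected but H₀ is true — a Type I error (false positive).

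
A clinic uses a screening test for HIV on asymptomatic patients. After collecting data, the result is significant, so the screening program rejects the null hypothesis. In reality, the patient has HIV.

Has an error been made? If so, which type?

No error — this is a correct decision.

The conventional null hypothesis here is that the patient does not have HIV.
The test rejected a false H₀ — the decision matches the true state.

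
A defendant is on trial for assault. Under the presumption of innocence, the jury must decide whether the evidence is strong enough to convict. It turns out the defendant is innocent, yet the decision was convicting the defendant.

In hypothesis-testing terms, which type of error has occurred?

The null hypothesis here is that the defendant is innocent.
'Convicting the defendant' corresponds to rejecting H₀.
H₀ was rejected but H₀ is true — a Type I error (false positive).

Type I error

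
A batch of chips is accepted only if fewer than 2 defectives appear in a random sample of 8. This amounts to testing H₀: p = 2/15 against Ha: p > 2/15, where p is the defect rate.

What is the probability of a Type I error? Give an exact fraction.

743183632/2562890625

Under H₀, Y ~ Binomial(8, 2/15); the Type I error rate is P(Y ≥ 2).
Via the complement, α = 1 − Σ_{j=0}^{1} C(8,j)(2/15)^j(13/15)^{8-j} = 743183632/2562890625.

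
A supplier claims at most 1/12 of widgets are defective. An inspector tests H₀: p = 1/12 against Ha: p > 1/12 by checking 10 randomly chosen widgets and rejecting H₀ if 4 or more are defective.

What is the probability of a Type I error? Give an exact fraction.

The significance level is the probability, assuming p = 1/12, of seeing 4 or more defectives in 10 draws.
α = 1 − P(S ≤ 3) = 1 − 5125125973/5159780352 = 34654379/5159780352.

34654379/5159780352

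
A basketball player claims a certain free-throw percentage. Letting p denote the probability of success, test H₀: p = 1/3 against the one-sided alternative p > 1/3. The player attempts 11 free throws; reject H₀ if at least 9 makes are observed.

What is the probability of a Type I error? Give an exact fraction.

1/729

α = P(reject H₀ | H₀ true) = P(X ≥ 9 | p = 1/3), with X ~ Binomial(11, 1/3).
P(X ≥ 9) = Σ_{j=9}^{11} C(11,j)·(1/3)^j·(2/3)^{11-j} = 1/729.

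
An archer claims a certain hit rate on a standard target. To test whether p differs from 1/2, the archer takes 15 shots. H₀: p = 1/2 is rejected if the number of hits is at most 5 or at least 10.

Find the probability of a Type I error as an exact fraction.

309/1024

α = P(S ≤ 5 or S ≥ 10 | p = 1/2), S ~ Binomial(15, 1/2).
The two tails are symmetric, so α = 2·(1 + 15 + 105 + 455 + 1365 + 3003)/2^15 = 9888/32768 = 309/1024.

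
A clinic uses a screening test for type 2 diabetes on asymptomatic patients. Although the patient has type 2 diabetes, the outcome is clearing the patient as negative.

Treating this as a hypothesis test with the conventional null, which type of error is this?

The null hypothesis here is that the patient does not have type 2 diabetes.
'Clearing the patient as negative' corresponds to failing to reject H₀.
H₀ was not rejected but H₀ is false — a Type II error (false negative).

Type II error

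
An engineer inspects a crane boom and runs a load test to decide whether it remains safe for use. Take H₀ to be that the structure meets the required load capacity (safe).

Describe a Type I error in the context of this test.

A Type I error would mean concluding that the structure is structurally deficient when in fact the structure meets the required load capacity (safe).

A Type I error is rejecting H₀ when H₀ is true.
Here that means closing the structure for repairs when actually the structure meets the required load capacity (safe).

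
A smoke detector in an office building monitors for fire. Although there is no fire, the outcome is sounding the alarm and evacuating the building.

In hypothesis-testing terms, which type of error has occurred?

The null hypothesis here is that there is no fire.
'Sounding the alarm and evacuating the building' corresponds to rejecting H₀.
H₀ was rejected but H₀ is true — a Type I error (false positive).

Type I error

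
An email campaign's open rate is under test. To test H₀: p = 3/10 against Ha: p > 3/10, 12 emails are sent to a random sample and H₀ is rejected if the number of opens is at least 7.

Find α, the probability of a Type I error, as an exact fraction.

19300421529/500000000000

Under H₀, Y ~ Binomial(12, 3/10), and α = P(Y ≥ 7).
Summing C(12,j)(3/10)^j(7/10)^{12−j} for j = 7,…,12 gives 19300421529/500000000000.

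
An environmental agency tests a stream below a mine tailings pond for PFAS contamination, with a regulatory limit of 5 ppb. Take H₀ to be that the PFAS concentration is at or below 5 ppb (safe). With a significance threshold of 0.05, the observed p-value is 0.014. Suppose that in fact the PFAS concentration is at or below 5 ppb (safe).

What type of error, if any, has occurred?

Since p = 0.014 < α = 0.05, H₀ is rejected.
H₀ is true (actually the PFAS concentration is at or below 5 ppb (safe)).
Rejecting a true H₀ is a Type I error.

Type I error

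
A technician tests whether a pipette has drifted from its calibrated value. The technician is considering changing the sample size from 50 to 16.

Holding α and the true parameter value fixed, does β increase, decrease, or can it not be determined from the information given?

It increases.

Reducing n widens both sampling distributions, so the test has less ability to distinguish Ha from H₀.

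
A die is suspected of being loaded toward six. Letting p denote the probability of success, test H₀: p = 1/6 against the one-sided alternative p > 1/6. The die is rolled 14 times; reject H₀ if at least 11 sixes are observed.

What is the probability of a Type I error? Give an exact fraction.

α = P(reject H₀ | H₀ true) = P(Y ≥ 11 | p = 1/6), with Y ~ Binomial(14, 1/6).
Summing C(14,j)(1/6)^j(5/6)^{14−j} for j = 11,…,14 gives 23923/39182082048.

23923/39182082048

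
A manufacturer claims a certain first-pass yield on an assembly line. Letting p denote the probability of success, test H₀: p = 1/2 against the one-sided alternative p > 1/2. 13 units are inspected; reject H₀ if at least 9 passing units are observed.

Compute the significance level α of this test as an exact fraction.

The Type I error probability is α = P(Y ≥ 9) computed under H₀, where Y ~ Binomial(13, 1/2).
P(Y ≥ 9) = [C(13,9) + C(13,10) + C(13,11) + C(13,12) + C(13,13)] / 2^13 = (715 + 286 + 78 + 13 + 1) / 8192 = 1093/8192.

1093/8192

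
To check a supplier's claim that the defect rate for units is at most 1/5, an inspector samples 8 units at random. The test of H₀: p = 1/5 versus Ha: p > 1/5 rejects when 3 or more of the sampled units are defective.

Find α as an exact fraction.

79329/390625

α = P(reject H₀ | H₀ true) = P(Y ≥ 3 | p = 1/5), Y ~ Binomial(8, 1/5).
Computing the lower-tail complement: 1 − 311296/390625 = 79329/390625.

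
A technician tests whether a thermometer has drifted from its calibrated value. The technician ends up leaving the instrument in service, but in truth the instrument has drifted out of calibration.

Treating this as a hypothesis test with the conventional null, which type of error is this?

Type II error

The null hypothesis here is that the instrument is correctly calibrated.
'Leaving the instrument in service' corresponds to failing to reject H₀.
H₀ was not rejected but H₀ is false — a Type II error (false negative).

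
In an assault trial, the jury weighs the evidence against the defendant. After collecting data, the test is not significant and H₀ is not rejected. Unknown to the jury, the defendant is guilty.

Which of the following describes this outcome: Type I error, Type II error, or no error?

Type II error

The conventional null hypothesis here is that the defendant is innocent.
H₀ was not rejected, but H₀ is actually false.
Failing to reject a false null hypothesis is a Type II error (false negative).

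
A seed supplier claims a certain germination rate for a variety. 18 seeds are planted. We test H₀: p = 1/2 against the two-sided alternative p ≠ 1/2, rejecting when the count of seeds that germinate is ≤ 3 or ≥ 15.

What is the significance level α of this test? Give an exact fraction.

The significance level is the null-hypothesis probability of the rejection region {≤3} ∪ {≥15}.
Each tail has probability (1 + 18 + 153 + 816)/262144; doubling gives α = 1976/262144 = 247/32768.

247/32768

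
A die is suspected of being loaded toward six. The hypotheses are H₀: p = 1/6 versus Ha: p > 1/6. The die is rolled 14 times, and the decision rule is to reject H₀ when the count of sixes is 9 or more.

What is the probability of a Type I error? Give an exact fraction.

α = P(reject H₀ | H₀ true) = P(X ≥ 9 | p = 1/6), with X ~ Binomial(14, 1/6).
Summing C(14,j)(1/6)^j(5/6)^{14−j} for j = 9,…,14 gives 769969/8707129344.

769969/8707129344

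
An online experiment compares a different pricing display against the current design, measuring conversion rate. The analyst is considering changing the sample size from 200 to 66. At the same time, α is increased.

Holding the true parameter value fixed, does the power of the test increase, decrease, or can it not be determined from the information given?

Cannot be determined from the information given.

The first change alone would make β increase; the second alone would make β decrease. Which effect dominates depends on the magnitudes, which are not given.
Since power = 1 − β, the effect on power is likewise indeterminate.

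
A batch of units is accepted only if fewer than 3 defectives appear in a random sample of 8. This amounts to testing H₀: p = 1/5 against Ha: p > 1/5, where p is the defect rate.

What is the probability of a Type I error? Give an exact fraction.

The significance level is the probability, assuming p = 1/5, of seeing 3 or more defectives in 8 draws.
Computing the lower-tail complement: 1 − 311296/390625 = 79329/390625.

79329/390625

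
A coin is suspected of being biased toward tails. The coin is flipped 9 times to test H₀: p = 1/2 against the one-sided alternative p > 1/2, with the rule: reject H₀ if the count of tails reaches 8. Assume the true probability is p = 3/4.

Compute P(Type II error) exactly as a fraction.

45853/65536

β = P(fail to reject H₀ | Ha true) = P(S ≤ 7 | p = 3/4), S ~ Binomial(9, 3/4).
Summing C(9,j)·(3/4)^j·(1/4)^{9-j} for j = 0..7 gives 45853/65536.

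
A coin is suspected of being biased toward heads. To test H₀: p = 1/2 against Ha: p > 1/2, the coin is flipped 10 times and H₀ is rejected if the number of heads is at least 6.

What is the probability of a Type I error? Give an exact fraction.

α = P(reject H₀ | H₀ true) = P(X ≥ 6 | p = 1/2), with X ~ Binomial(10, 1/2).
Summing the upper tail: (210 + 120 + 45 + 10 + 1) / 2^10 = 386/1024 = 193/512.

193/512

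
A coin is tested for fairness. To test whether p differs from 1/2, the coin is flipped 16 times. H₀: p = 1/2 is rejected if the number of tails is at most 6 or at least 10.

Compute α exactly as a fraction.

Under H₀, K ~ Binomial(16, 1/2); α is the probability of landing in either tail, P(K ≤ 6) + P(K ≥ 10).
Each tail has probability (1 + 16 + 120 + 560 + 1820 + 4368 + 8008)/65536; doubling gives α = 29786/65536 = 14893/32768.

14893/32768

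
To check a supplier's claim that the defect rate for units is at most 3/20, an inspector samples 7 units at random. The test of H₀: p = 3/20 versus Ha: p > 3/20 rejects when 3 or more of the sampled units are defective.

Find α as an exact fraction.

α = P(reject H₀ | H₀ true) = P(S ≥ 3 | p = 3/20), S ~ Binomial(7, 3/20).
α = 1 − P(S ≤ 2) = 1 − 237116119/256000000 = 18883881/256000000.

18883881/256000000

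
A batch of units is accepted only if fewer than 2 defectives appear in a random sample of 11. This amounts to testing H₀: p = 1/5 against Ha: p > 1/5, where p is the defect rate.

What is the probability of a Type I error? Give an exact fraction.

α = P(reject H₀ | H₀ true) = P(X ≥ 2 | p = 1/5), X ~ Binomial(11, 1/5).
Computing the lower-tail complement: 1 − 3145728/9765625 = 6619897/9765625.

6619897/9765625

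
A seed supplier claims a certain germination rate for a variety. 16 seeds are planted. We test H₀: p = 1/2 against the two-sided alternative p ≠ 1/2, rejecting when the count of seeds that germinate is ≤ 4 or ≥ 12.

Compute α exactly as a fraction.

2517/32768

Under H₀, Y ~ Binomial(16, 1/2); α is the probability of landing in either tail, P(Y ≤ 4) + P(Y ≥ 12).
The two tails are symmetric, so α = 2·(1 + 16 + 120 + 560 + 1820)/2^16 = 5034/65536 = 2517/32768.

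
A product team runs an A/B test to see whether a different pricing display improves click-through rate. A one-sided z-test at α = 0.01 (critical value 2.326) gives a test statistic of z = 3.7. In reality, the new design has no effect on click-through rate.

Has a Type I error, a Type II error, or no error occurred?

Type I error

The conventional null hypothesis is that the new design has no effect on click-through rate.
Since z = 3.7 > z* = 2.326, H₀ is rejected.
H₀ is true (actually the new design has no effect on click-through rate).
Rejecting a true H₀ is a Type I error.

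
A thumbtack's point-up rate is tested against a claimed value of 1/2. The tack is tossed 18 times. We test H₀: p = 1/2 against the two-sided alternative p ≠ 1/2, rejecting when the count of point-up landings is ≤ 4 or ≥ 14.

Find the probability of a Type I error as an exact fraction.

253/8192

The significance level is the null-hypothesis probability of the rejection region {≤4} ∪ {≥14}.
The two tails are symmetric, so α = 2·(1 + 18 + 153 + 816 + 3060)/2^18 = 8096/262144 = 253/8192.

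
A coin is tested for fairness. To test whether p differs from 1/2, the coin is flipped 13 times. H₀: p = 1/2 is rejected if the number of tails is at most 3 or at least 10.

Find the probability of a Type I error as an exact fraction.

Under H₀, X ~ Binomial(13, 1/2); α is the probability of landing in either tail, P(X ≤ 3) + P(X ≥ 10).
The two tails are symmetric, so α = 2·(1 + 13 + 78 + 286)/2^13 = 756/8192 = 189/2048.

189/2048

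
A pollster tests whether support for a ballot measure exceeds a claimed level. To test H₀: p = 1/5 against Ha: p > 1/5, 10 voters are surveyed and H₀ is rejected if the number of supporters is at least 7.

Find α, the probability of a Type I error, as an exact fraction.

8441/9765625

α = P(reject H₀ | H₀ true) = P(K ≥ 7 | p = 1/5), with K ~ Binomial(10, 1/5).
P(K ≥ 7) = Σ_{j=7}^{10} C(10,j)·(1/5)^j·(4/5)^{10-j} = 8441/9765625.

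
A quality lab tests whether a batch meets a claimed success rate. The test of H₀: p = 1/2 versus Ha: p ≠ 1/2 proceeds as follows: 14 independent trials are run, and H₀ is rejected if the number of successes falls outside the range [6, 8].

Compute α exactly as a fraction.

The significance level is the null-hypothesis probability of the rejection region {≤5} ∪ {≥9}.
By symmetry, α = 2·P(X ≤ 5) = 2·(1 + 14 + 91 + 364 + 1001 + 2002)/16384 = 6946/16384 = 3473/8192.

3473/8192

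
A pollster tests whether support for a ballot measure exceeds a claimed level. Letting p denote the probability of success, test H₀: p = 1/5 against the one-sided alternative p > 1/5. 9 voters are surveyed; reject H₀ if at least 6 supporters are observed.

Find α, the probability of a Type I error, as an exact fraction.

Under H₀, K ~ Binomial(9, 1/5), and α = P(K ≥ 6).
P(K ≥ 6) = Σ_{j=6}^{9} C(9,j)·(1/5)^j·(4/5)^{9-j} = 5989/1953125.

5989/1953125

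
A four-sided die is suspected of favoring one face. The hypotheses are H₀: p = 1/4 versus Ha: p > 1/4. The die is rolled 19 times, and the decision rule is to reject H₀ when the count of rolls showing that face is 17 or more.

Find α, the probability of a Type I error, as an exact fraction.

Under H₀, X ~ Binomial(19, 1/4), and α = P(X ≥ 17).
P(X ≥ 17) = Σ_{j=17}^{19} C(19,j)·(1/4)^j·(3/4)^{19-j} = 1597/274877906944.

1597/274877906944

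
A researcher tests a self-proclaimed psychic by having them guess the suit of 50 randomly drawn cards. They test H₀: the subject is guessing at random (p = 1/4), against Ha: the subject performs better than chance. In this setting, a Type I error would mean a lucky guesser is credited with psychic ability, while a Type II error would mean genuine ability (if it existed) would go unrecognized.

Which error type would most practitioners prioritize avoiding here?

Type I error

The Type I consequence (a lucky guesser is credited with psychic ability) is more severe than the Type II consequence (genuine ability (if it existed) would go unrecognized).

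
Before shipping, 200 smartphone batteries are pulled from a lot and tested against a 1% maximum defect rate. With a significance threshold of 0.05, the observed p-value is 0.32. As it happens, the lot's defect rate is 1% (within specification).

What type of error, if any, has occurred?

No error (correct decision).

The conventional null hypothesis is that the lot's defect rate is 1% (within specification).
Since p = 0.32 ≥ α = 0.05, H₀ is not rejected.
H₀ is true (actually the lot's defect rate is 1% (within specification)).
The decision matches the true state — no error.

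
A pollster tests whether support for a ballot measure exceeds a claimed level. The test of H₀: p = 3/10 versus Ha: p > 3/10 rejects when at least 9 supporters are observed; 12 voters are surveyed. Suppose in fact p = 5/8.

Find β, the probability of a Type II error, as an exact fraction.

49315179861/68719476736

β = P(fail to reject H₀ | Ha true) = P(S ≤ 8 | p = 5/8), S ~ Binomial(12, 5/8).
Summing C(12,j)·(5/8)^j·(3/8)^{12-j} for j = 0..8 gives 49315179861/68719476736.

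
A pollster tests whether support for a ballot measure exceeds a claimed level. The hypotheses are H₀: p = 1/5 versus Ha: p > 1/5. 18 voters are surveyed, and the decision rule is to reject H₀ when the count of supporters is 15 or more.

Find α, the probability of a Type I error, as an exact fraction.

10949/762939453125

The Type I error probability is α = P(S ≥ 15) computed under H₀, where S ~ Binomial(18, 1/5).
Adding the binomial terms for j = 15 through 18 with p = 1/5 yields 10949/762939453125.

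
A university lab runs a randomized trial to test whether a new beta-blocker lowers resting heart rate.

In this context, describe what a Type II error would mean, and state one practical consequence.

A Type II error would mean concluding that the drug has no effect on resting heart rate (or at least failing to establish that the drug lowers resting heart rate) when in fact the drug lowers resting heart rate. Consequence: an effective treatment is shelved and never reaches patients who would benefit.

With the conventional null hypothesis that the drug has no effect on resting heart rate:
A Type II error is failing to reject H₀ when H₀ is false.
Here that means concluding there is insufficient evidence that the drug works when actually the drug lowers resting heart rate.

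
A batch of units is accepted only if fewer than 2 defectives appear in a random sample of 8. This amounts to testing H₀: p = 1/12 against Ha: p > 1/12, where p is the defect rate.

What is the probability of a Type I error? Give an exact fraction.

α = P(reject H₀ | H₀ true) = P(Y ≥ 2 | p = 1/12), Y ~ Binomial(8, 1/12).
Computing the lower-tail complement: 1 − 370256249/429981696 = 59725447/429981696.

59725447/429981696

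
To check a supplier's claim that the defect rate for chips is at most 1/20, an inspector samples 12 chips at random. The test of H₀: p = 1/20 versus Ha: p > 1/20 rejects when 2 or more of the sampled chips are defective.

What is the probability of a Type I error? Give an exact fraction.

484801974155211/4096000000000000

Under H₀, S ~ Binomial(12, 1/20); the Type I error rate is P(S ≥ 2).
α = 1 − P(S ≤ 1) = 1 − 3611198025844789/4096000000000000 = 484801974155211/4096000000000000.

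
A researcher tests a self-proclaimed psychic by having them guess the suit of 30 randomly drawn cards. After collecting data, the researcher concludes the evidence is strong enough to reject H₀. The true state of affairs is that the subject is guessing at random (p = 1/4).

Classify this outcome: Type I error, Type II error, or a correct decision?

The conventional null hypothesis here is that the subject is guessing at random (p = 1/4).
H₀ was rejected, but H₀ is actually true.
Rejecting a true null hypothesis is a Type I error (false positive).

Type I error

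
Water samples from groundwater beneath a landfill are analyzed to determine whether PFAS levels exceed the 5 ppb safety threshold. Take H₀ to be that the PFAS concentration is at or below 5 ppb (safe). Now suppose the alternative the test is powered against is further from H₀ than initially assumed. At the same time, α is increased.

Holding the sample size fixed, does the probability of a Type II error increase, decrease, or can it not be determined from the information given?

It decreases.

A bigger departure from H₀ is easier for the test to detect, so it fails to reject less often. With a larger α the critical value moves toward the center, so more of the Ha sampling distribution lies in the rejection region. Both changes push β in the same direction.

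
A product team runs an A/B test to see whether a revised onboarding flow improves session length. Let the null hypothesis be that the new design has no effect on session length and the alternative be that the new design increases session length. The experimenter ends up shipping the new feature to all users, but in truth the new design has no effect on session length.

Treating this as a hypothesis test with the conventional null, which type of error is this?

'Shipping the new feature to all users' corresponds to rejecting H₀.
H₀ was rejected but H₀ is true — a Type I error (false positive).

Type I error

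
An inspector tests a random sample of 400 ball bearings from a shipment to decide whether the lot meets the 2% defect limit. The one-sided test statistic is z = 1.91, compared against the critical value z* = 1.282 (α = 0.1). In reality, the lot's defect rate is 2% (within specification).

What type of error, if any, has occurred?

Type I error

The conventional null hypothesis is that the lot's defect rate is 2% (within specification).
Since z = 1.91 > z* = 1.282, H₀ is rejected.
H₀ is true (actually the lot's defect rate is 2% (within specification)).
Rejecting a true H₀ is a Type I error.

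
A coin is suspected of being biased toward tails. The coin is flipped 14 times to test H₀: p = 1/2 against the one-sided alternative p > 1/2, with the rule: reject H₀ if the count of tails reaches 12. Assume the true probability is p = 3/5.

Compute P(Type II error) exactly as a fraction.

5860647088/6103515625

β = P(fail to reject H₀ | Ha true) = P(Y ≤ 11 | p = 3/5), Y ~ Binomial(14, 3/5).
Adding the binomial probabilities P(Y=0)+…+P(Y=11) at p = 3/5 gives 5860647088/6103515625.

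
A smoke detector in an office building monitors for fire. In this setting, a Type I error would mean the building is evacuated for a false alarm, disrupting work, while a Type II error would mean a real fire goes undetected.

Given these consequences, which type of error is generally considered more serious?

The Type II consequence (a real fire goes undetected) is more severe than the Type I consequence (the building is evacuated for a false alarm, disrupting work).

Type II error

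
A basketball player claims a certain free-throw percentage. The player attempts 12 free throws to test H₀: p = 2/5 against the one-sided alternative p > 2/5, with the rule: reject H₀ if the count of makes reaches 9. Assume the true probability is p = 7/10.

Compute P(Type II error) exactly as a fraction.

101496845313/200000000000

A Type II error is failing to reject when Ha holds: with p = 7/10, β = P(K ≤ 8).
Adding the binomial probabilities P(K=0)+…+P(K=8) at p = 7/10 gives 101496845313/200000000000.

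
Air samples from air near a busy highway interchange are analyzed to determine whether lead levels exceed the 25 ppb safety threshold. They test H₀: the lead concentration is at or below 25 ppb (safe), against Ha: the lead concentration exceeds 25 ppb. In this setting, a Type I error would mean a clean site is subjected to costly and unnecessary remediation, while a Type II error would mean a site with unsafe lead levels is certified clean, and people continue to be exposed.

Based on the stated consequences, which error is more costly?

The Type II consequence (a site with unsafe lead levels is certified clean, and people continue to be exposed) is more severe than the Type I consequence (a clean site is subjected to costly and unnecessary remediation).

Type II error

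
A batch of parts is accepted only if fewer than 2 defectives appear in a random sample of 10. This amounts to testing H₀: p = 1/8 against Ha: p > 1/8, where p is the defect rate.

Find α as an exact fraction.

Under H₀, K ~ Binomial(10, 1/8); the Type I error rate is P(K ≥ 2).
Computing the lower-tail complement: 1 − 686011319/1073741824 = 387730505/1073741824.

387730505/1073741824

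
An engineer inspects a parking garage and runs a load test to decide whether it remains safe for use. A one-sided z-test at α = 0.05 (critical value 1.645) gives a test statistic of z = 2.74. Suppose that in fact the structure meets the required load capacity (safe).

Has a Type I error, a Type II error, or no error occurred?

The conventional null hypothesis is that the structure meets the required load capacity (safe).
Since z = 2.74 > z* = 1.645, H₀ is rejected.
H₀ is true (actually the structure meets the required load capacity (safe)).
Rejecting a true H₀ is a Type I error.

Type I error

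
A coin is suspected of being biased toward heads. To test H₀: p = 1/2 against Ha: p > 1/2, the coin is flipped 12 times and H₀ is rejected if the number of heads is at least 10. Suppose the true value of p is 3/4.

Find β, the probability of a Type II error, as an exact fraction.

β = P(fail to reject H₀ | Ha true) = P(Y ≤ 9 | p = 3/4), Y ~ Binomial(12, 3/4).
Adding the binomial probabilities P(Y=0)+…+P(Y=9) at p = 3/4 gives 10222777/16777216.

10222777/16777216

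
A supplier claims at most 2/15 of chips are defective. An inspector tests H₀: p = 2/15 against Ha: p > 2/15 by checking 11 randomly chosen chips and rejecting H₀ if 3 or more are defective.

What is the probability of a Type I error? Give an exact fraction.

2209953752/12814453125

Under H₀, K ~ Binomial(11, 2/15); the Type I error rate is P(K ≥ 3).
Via the complement, α = 1 − Σ_{j=0}^{2} C(11,j)(2/15)^j(13/15)^{11-j} = 2209953752/12814453125.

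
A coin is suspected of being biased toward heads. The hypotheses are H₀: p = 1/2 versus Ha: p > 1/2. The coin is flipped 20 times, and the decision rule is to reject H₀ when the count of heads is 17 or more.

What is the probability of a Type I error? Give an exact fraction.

1351/1048576

The Type I error probability is α = P(X ≥ 17) computed under H₀, where X ~ Binomial(20, 1/2).
P(X ≥ 17) = [C(20,17) + C(20,18) + C(20,19) + C(20,20)] / 2^20 = (1140 + 190 + 20 + 1) / 1048576 = 1351/1048576.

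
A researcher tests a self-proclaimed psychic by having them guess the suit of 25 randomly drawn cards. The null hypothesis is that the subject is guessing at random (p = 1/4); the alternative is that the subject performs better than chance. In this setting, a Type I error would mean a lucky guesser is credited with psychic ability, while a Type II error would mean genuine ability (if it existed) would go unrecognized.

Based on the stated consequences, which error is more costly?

Type I error

The Type I consequence (a lucky guesser is credited with psychic ability) is more severe than the Type II consequence (genuine ability (if it existed) would go unrecognized).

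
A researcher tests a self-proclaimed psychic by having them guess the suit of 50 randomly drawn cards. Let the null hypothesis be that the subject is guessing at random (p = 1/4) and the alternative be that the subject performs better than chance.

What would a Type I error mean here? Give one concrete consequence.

A Type I error would mean concluding that the subject performs better than chance when in fact the subject is guessing at random (p = 1/4). Consequence: a lucky guesser is credited with psychic ability.

A Type I error is rejecting H₀ when H₀ is true.
Here that means concluding the subject has some ability beyond chance when actually the subject is guessing at random (p = 1/4).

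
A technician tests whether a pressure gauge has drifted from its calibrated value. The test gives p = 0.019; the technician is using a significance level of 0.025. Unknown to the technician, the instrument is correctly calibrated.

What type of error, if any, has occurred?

Type I error

The conventional null hypothesis is that the instrument is correctly calibrated.
Since p = 0.019 < α = 0.025, H₀ is rejected.
H₀ is true (actually the instrument is correctly calibrated).
Rejecting a true H₀ is a Type I error.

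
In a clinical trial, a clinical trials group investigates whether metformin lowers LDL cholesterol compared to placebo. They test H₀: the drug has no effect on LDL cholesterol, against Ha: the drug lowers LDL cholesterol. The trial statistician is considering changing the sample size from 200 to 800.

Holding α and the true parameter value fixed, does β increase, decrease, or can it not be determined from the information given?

More data shrinks sampling variability; the test statistic under Ha concentrates further from the null value, making rejection more likely.

It decreases.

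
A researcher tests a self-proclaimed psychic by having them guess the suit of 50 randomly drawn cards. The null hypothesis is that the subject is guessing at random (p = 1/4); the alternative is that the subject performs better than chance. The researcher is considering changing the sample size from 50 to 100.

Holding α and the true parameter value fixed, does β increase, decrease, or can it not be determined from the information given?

It decreases.

A larger sample reduces the standard error, pulling the sampling distribution under Ha further from the non-rejection region.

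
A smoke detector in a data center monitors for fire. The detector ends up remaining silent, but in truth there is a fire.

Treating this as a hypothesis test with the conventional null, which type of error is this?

The null hypothesis here is that there is no fire.
'Remaining silent' corresponds to failing to reject H₀.
H₀ was not rejected but H₀ is false — a Type II error (false negative).

Type II error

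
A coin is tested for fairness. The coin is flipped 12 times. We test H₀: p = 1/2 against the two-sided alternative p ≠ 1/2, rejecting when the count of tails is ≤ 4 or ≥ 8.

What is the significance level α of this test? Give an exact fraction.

397/1024

Under H₀, X ~ Binomial(12, 1/2); α is the probability of landing in either tail, P(X ≤ 4) + P(X ≥ 8).
The two tails are symmetric, so α = 2·(1 + 12 + 66 + 220 + 495)/2^12 = 1588/4096 = 397/1024.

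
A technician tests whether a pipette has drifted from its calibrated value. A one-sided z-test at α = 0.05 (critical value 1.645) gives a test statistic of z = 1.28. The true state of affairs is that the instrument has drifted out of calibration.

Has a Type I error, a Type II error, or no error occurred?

The conventional null hypothesis is that the instrument is correctly calibrated.
Since z = 1.28 ≤ z* = 1.645, H₀ is not rejected.
H₀ is false (actually the instrument has drifted out of calibration).
Failing to reject a false H₀ is a Type II error.

Type II error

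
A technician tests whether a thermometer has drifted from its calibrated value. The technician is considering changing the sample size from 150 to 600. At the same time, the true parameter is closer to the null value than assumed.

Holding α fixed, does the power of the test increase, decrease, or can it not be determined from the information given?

The first change alone would make β decrease; the second alone would make β increase. Which effect dominates depends on the magnitudes, which are not given.
Since power = 1 − β, the effect on power is likewise indeterminate.

Cannot be determined from the information given.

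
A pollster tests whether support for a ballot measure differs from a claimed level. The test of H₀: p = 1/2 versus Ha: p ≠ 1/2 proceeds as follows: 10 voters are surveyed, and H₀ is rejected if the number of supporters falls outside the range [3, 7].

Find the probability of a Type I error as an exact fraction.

7/64

Under H₀, S ~ Binomial(10, 1/2); α is the probability of landing in either tail, P(S ≤ 2) + P(S ≥ 8).
Each tail has probability (1 + 10 + 45)/1024; doubling gives α = 112/1024 = 7/64.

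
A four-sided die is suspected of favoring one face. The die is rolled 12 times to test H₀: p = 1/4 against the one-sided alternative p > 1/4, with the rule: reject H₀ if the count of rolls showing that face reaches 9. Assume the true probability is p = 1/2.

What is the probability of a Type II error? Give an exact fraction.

3797/4096

Under the alternative p = 1/2, S ~ Binomial(12, 1/2); β is the probability the test does not reject, P(S < 9).
Equivalently, β = 1 − P(S ≥ 9) = 3797/4096.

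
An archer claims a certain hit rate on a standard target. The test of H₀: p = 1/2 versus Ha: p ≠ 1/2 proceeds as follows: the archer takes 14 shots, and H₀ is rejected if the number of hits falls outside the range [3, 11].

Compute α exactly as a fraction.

Under H₀, Y ~ Binomial(14, 1/2); α is the probability of landing in either tail, P(Y ≤ 2) + P(Y ≥ 12).
Each tail has probability (1 + 14 + 91)/16384; doubling gives α = 212/16384 = 53/4096.

53/4096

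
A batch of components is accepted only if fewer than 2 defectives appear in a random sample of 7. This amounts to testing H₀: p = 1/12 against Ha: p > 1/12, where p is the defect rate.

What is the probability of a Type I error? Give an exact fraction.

Under H₀, X ~ Binomial(7, 1/12); the Type I error rate is P(X ≥ 2).
Via the complement, α = 1 − Σ_{j=0}^{1} C(7,j)(1/12)^j(11/12)^{7-j} = 219095/1990656.

219095/1990656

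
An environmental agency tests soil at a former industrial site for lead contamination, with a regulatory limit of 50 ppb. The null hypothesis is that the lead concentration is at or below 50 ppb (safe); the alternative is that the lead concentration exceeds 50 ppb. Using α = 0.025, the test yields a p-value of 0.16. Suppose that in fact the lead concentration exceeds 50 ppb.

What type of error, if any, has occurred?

Type II error

Since p = 0.16 ≥ α = 0.025, H₀ is not rejected.
H₀ is false (actually the lead concentration exceeds 50 ppb).
Failing to reject a false H₀ is a Type II error.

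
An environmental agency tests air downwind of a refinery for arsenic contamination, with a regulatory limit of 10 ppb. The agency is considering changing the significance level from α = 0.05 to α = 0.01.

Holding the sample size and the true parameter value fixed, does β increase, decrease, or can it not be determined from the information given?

It increases.

Tightening α shrinks the rejection region. When Ha holds, fewer sample outcomes clear the stricter threshold, so more fall in the acceptance region.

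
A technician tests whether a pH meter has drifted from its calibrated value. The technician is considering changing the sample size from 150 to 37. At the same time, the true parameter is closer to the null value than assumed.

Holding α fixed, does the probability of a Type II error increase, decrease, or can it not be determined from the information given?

It increases.

Reducing n widens both sampling distributions, so the test has less ability to distinguish Ha from H₀. When the true parameter is near the null value, the test has a harder time distinguishing Ha from H₀. Both changes push β in the same direction.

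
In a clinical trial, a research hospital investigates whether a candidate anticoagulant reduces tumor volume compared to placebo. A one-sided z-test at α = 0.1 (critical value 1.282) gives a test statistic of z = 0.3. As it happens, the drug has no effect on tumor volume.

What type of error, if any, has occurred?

Neither — the decision is correct.

The conventional null hypothesis is that the drug has no effect on tumor volume.
Since z = 0.3 ≤ z* = 1.282, H₀ is not rejected.
H₀ is true (actually the drug has no effect on tumor volume).
The decision matches the true state — no error.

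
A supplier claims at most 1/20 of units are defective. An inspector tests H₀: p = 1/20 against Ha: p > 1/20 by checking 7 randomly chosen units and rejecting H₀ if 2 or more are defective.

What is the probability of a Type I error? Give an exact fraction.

28403547/640000000

Under H₀, K ~ Binomial(7, 1/20); the Type I error rate is P(K ≥ 2).
Via the complement, α = 1 − Σ_{j=0}^{1} C(7,j)(1/20)^j(19/20)^{7-j} = 28403547/640000000.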